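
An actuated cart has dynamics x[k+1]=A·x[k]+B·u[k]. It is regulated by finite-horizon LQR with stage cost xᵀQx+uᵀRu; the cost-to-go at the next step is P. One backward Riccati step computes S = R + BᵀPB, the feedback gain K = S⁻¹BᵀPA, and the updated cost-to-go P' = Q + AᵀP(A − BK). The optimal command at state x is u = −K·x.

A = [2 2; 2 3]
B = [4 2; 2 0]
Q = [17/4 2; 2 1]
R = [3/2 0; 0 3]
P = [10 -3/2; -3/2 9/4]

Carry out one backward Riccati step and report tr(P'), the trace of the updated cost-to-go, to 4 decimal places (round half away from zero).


13.5027

BᵀP = [37.0000 -1.5000; 20.0000 -3.0000]
S = R + BᵀPB = [3/2 0; 0 3] + [145.0000 74.0000; 74.0000 40.0000] = [146.5000 74.0000; 74.0000 43.0000]
BᵀPA = [71.0000 69.5000; 34.0000 31.0000]
K = S⁻¹·BᵀPA = [0.6521 0.8434; -0.3315 -0.7304]
A−BK = [0.0546 0.0874; 0.6958 1.3133]
AᵀP(A−BK) = [1.9727 3.4563; 3.4563 6.2801]
P' = Q + AᵀP(A−BK) = [6.2227 5.4563; 5.4563 7.2801]
tr(P') = 13.5027


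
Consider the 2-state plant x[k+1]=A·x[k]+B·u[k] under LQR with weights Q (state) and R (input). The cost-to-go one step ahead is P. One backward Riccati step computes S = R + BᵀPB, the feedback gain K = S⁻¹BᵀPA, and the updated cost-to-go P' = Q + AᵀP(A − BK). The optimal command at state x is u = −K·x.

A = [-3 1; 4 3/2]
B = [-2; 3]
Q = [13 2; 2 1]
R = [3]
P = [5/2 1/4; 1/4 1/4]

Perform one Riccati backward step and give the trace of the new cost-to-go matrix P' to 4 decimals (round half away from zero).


BᵀP = [-4.2500 0.2500]
S = R + BᵀPB = [3] + [9.2500] = [12.2500]
BᵀPA = [13.7500 -3.8750]
K = S⁻¹·BᵀPA = [1.1224 -0.3163]
A−BK = [-0.7551 0.3673; 0.6327 2.4490]
AᵀP(A−BK) = [5.0663 -1.7755; -1.7755 2.5867]
P' = Q + AᵀP(A−BK) = [18.0663 0.2245; 0.2245 3.5867]
tr(P') = 21.6531

21.6531


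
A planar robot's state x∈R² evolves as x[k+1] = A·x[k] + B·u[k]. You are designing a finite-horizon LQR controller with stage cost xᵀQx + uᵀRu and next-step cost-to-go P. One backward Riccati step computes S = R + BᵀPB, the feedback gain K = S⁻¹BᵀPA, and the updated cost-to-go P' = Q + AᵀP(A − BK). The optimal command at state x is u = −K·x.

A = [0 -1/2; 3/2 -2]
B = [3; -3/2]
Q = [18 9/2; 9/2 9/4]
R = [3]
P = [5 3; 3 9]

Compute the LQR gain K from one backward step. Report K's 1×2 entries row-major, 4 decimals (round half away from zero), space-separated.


BᵀP = [10.5000 -4.5000]
S = R + BᵀPB = [3] + [38.2500] = [41.2500]
BᵀPA = [-6.7500 3.7500]
K = S⁻¹·BᵀPA = [-0.1636 0.0909]
A−BK = [0.4909 -0.7727; 1.2545 -1.8636]
AᵀP(A−BK) = [19.1455 -28.6364; -28.6364 42.9091]
P' = Q + AᵀP(A−BK) = [37.1455 -24.1364; -24.1364 45.1591]
tr(P') = 82.3045

-0.1636 0.0909


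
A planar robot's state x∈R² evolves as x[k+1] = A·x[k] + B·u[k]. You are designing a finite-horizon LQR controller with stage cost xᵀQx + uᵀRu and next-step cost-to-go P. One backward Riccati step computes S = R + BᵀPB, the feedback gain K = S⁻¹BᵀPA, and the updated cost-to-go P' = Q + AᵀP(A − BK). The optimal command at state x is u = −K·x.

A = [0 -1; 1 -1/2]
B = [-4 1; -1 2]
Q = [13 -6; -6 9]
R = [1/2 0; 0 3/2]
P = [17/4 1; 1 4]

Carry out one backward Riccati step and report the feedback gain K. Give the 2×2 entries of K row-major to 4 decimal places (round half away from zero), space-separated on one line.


BᵀP = [-18.0000 -8.0000; 6.2500 9.0000]
S = R + BᵀPB = [1/2 0; 0 3/2] + [80.0000 -34.0000; -34.0000 24.2500] = [80.5000 -34.0000; -34.0000 25.7500]
BᵀPA = [-8.0000 22.0000; 9.0000 -10.7500]
K = S⁻¹·BᵀPA = [0.1091 0.2192; 0.4935 -0.1280]
A−BK = [-0.0573 0.0049; 0.1220 -0.0247]
AᵀP(A−BK) = [0.4308 -0.0941; -0.0941 0.0509]
P' = Q + AᵀP(A−BK) = [13.4308 -6.0941; -6.0941 9.0509]
tr(P') = 22.4817

0.1091 0.2192 0.4935 -0.1280


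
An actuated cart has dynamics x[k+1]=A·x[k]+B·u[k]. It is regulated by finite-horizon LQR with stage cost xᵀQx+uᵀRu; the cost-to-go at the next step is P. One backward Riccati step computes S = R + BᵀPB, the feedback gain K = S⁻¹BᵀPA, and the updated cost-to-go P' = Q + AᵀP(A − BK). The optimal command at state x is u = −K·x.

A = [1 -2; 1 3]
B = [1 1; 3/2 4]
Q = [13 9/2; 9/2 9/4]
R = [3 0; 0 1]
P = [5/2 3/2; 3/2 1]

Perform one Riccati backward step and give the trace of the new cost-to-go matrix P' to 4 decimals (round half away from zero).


16.4755

BᵀP = [4.7500 3.0000; 8.5000 5.5000]
S = R + BᵀPB = [3 0; 0 1] + [9.2500 16.7500; 16.7500 30.5000] = [12.2500 16.7500; 16.7500 31.5000]
BᵀPA = [7.7500 -0.5000; 14.0000 -0.5000]
K = S⁻¹·BᵀPA = [0.0914 -0.0700; 0.3958 0.0214]
A−BK = [0.5128 -1.9513; -0.7205 3.0196]
AᵀP(A−BK) = [0.2499 -0.2564; -0.2564 0.9757]
P' = Q + AᵀP(A−BK) = [13.2499 4.2436; 4.2436 3.2257]
tr(P') = 16.4755


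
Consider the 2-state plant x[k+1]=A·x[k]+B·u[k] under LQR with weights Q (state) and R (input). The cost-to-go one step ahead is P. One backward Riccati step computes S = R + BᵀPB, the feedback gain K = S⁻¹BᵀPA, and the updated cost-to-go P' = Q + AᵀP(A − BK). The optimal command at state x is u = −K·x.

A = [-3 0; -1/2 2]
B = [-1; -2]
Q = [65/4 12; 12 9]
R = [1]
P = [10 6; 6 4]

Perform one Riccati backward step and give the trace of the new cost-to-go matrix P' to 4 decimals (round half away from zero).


30.3873

BᵀP = [-22.0000 -14.0000]
S = R + BᵀPB = [1] + [50.0000] = [51.0000]
BᵀPA = [73.0000 -28.0000]
K = S⁻¹·BᵀPA = [1.4314 -0.5490]
A−BK = [-1.5686 -0.5490; 2.3627 0.9020]
AᵀP(A−BK) = [4.5098 0.0784; 0.0784 0.6275]
P' = Q + AᵀP(A−BK) = [20.7598 12.0784; 12.0784 9.6275]
tr(P') = 30.3873


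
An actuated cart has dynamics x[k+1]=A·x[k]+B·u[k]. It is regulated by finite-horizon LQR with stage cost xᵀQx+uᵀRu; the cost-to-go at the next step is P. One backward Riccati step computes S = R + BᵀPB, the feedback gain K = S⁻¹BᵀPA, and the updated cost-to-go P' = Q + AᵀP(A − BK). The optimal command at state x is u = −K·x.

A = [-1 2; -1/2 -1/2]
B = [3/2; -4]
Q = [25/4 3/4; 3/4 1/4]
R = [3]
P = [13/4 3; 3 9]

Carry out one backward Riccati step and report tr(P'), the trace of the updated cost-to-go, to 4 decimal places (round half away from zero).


BᵀP = [-7.1250 -31.5000]
S = R + BᵀPB = [3] + [115.3125] = [118.3125]
BᵀPA = [22.8750 1.5000]
K = S⁻¹·BᵀPA = [0.1933 0.0127]
A−BK = [-1.2900 1.9810; 0.2734 -0.4493]
AᵀP(A−BK) = [4.0773 -6.0400; -6.0400 9.2310]
P' = Q + AᵀP(A−BK) = [10.3273 -5.2900; -5.2900 9.4810]
tr(P') = 19.8082

19.8082


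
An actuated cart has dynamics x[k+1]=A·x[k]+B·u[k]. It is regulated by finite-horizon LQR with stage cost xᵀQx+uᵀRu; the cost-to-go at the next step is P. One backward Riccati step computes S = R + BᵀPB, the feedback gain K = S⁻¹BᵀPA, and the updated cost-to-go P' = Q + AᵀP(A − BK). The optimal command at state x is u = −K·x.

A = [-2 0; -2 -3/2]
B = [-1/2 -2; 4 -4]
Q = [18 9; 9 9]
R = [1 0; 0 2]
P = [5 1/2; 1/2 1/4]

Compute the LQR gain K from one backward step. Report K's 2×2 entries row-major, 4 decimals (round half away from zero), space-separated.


0.2776 -0.2295 0.8399 0.0747

BᵀP = [-0.5000 0.7500; -12.0000 -2.0000]
S = R + BᵀPB = [1 0; 0 2] + [3.2500 -2.0000; -2.0000 32.0000] = [4.2500 -2.0000; -2.0000 34.0000]
BᵀPA = [-0.5000 -1.1250; 28.0000 3.0000]
K = S⁻¹·BᵀPA = [0.2776 -0.2295; 0.8399 0.0747]
A−BK = [-0.1815 0.0347; 0.2491 -0.2829]
AᵀP(A−BK) = [1.6228 0.0427; 0.0427 0.0801]
P' = Q + AᵀP(A−BK) = [19.6228 9.0427; 9.0427 9.0801]
tr(P') = 28.7028


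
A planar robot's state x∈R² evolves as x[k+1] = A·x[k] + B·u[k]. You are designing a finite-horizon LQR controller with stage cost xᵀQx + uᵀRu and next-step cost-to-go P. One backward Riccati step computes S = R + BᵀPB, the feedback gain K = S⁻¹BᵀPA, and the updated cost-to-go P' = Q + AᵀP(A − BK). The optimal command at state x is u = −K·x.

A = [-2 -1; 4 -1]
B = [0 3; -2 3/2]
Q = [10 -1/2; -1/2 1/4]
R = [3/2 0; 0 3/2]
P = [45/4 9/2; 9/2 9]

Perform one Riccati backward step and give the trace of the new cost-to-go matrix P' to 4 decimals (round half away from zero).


BᵀP = [-9.0000 -18.0000; 40.5000 27.0000]
S = R + BᵀPB = [3/2 0; 0 3/2] + [36.0000 -54.0000; -54.0000 162.0000] = [37.5000 -54.0000; -54.0000 163.5000]
BᵀPA = [-54.0000 27.0000; 27.0000 -67.5000]
K = S⁻¹·BᵀPA = [-2.2925 0.2393; -0.5920 -0.3338]
A−BK = [-0.2239 0.0014; 0.3030 -0.0206]
AᵀP(A−BK) = [9.1889 -0.5637; -0.5637 0.2566]
P' = Q + AᵀP(A−BK) = [19.1889 -1.0637; -1.0637 0.5066]
tr(P') = 19.6956

19.6956


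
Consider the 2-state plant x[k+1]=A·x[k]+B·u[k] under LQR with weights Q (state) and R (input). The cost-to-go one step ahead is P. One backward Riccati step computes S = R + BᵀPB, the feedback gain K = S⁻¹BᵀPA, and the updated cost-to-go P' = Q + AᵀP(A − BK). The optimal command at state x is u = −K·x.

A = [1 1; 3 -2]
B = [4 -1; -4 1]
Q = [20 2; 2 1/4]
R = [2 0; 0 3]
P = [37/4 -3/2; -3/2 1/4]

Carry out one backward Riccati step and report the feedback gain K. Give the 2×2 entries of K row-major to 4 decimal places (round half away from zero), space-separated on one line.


BᵀP = [43.0000 -7.0000; -10.7500 1.7500]
S = R + BᵀPB = [2 0; 0 3] + [200.0000 -50.0000; -50.0000 12.5000] = [202.0000 -50.0000; -50.0000 15.5000]
BᵀPA = [22.0000 57.0000; -5.5000 -14.2500]
K = S⁻¹·BᵀPA = [0.1046 0.2710; -0.0174 -0.0452]
A−BK = [0.5642 -0.1292; 3.4358 -0.8708]
AᵀP(A−BK) = [0.1030 0.0396; 0.0396 0.1595]
P' = Q + AᵀP(A−BK) = [20.1030 2.0396; 2.0396 0.4095]
tr(P') = 20.5125

0.1046 0.2710 -0.0174 -0.0452


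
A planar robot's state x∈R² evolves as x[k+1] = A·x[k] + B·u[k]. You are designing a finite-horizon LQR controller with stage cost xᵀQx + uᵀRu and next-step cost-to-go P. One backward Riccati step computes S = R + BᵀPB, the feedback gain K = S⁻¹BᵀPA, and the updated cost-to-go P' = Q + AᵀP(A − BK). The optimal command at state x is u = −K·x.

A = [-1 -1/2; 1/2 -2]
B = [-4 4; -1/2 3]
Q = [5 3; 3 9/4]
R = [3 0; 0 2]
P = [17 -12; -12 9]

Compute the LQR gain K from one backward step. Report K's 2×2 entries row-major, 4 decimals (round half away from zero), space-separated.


BᵀP = [-62.0000 43.5000; 32.0000 -21.0000]
S = R + BᵀPB = [3 0; 0 2] + [226.2500 -117.5000; -117.5000 65.0000] = [229.2500 -117.5000; -117.5000 67.0000]
BᵀPA = [83.7500 -56.0000; -42.5000 26.0000]
K = S⁻¹·BᵀPA = [0.3975 -0.4487; 0.0628 -0.3988]
A−BK = [0.3389 -0.6995; 0.5105 -1.0280]
AᵀP(A−BK) = [0.6276 -0.8724; -0.8724 1.4930]
P' = Q + AᵀP(A−BK) = [5.6276 2.1276; 2.1276 3.7430]
tr(P') = 9.3706

0.3975 -0.4487 0.0628 -0.3988


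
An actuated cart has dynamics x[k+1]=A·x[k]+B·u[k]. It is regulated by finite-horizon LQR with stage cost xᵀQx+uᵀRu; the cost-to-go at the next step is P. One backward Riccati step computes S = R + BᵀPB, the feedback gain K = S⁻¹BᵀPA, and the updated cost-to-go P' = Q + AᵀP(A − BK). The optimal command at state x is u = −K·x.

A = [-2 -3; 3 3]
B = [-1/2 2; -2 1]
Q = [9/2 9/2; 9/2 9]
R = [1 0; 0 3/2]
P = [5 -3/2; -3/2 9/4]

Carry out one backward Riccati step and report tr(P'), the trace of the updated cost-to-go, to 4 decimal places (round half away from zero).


32.9311

BᵀP = [0.5000 -3.7500; 8.5000 -0.7500]
S = R + BᵀPB = [1 0; 0 3/2] + [7.2500 -2.7500; -2.7500 16.2500] = [8.2500 -2.7500; -2.7500 17.7500]
BᵀPA = [-12.2500 -12.7500; -19.2500 -27.7500]
K = S⁻¹·BᵀPA = [-1.9469 -2.1791; -1.3861 -1.9010]
A−BK = [-0.2012 -0.2876; 0.4923 0.5428]
AᵀP(A−BK) = [7.7174 9.4617; 9.4617 11.7138]
P' = Q + AᵀP(A−BK) = [12.2174 13.9617; 13.9617 20.7138]
tr(P') = 32.9311


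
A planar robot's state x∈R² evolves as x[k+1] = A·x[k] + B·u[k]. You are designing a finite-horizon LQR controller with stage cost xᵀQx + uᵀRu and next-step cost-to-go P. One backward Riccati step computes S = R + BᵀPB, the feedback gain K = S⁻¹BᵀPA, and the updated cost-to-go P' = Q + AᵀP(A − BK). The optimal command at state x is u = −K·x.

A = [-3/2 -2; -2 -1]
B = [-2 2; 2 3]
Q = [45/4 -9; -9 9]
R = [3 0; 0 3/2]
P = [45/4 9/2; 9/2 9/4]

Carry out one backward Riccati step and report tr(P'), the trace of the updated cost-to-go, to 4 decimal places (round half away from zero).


21.8824

BᵀP = [-13.5000 -4.5000; 36.0000 15.7500]
S = R + BᵀPB = [3 0; 0 3/2] + [18.0000 -40.5000; -40.5000 119.2500] = [21.0000 -40.5000; -40.5000 120.7500]
BᵀPA = [29.2500 31.5000; -85.5000 -87.7500]
K = S⁻¹·BᵀPA = [0.0773 0.2789; -0.6822 -0.6332]
A−BK = [0.0188 -0.1759; -0.1080 0.3417]
AᵀP(A−BK) = [0.7279 0.7067; 0.7067 0.9045]
P' = Q + AᵀP(A−BK) = [11.9779 -8.2933; -8.2933 9.9045]
tr(P') = 21.8824


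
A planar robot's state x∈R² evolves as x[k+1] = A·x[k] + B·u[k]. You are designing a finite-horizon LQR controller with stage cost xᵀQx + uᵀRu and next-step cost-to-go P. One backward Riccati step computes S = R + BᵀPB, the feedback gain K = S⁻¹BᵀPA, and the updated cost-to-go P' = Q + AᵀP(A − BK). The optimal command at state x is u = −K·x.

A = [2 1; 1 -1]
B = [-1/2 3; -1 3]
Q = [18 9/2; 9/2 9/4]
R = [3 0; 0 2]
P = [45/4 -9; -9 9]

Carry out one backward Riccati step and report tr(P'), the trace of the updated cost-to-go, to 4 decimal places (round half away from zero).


BᵀP = [3.3750 -4.5000; 6.7500 0.0000]
S = R + BᵀPB = [3 0; 0 2] + [2.8125 -3.3750; -3.3750 20.2500] = [5.8125 -3.3750; -3.3750 22.2500]
BᵀPA = [2.2500 7.8750; 13.5000 6.7500]
K = S⁻¹·BᵀPA = [0.8108 1.6789; 0.7297 0.5580]
A−BK = [0.2162 0.1653; -0.3784 -0.9952]
AᵀP(A−BK) = [6.3243 11.1892; 11.1892 21.2623]
P' = Q + AᵀP(A−BK) = [24.3243 15.6892; 15.6892 23.5123]
tr(P') = 47.8366

47.8366


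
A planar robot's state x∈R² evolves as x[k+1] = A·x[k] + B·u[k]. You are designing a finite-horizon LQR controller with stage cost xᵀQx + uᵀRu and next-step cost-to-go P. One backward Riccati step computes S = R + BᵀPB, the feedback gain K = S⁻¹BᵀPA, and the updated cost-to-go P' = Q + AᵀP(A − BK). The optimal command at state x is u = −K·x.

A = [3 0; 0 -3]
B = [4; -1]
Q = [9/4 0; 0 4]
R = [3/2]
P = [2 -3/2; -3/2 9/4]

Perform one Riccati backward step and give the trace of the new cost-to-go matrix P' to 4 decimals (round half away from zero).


BᵀP = [9.5000 -8.2500]
S = R + BᵀPB = [3/2] + [46.2500] = [47.7500]
BᵀPA = [28.5000 24.7500]
K = S⁻¹·BᵀPA = [0.5969 0.5183]
A−BK = [0.6126 -2.0733; 0.5969 -2.4817]
AᵀP(A−BK) = [0.9895 -1.2723; -1.2723 7.4215]
P' = Q + AᵀP(A−BK) = [3.2395 -1.2723; -1.2723 11.4215]
tr(P') = 14.6610

14.6610


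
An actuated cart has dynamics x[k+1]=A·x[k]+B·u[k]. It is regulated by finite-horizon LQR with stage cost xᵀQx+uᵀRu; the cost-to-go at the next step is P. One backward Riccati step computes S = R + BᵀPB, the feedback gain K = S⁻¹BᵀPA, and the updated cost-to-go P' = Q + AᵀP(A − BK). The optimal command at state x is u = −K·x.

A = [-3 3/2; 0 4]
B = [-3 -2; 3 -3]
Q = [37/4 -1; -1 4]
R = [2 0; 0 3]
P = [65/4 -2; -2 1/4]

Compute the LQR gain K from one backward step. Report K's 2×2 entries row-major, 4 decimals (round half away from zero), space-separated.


BᵀP = [-54.7500 6.7500; -26.5000 3.2500]
S = R + BᵀPB = [2 0; 0 3] + [184.5000 89.2500; 89.2500 43.2500] = [186.5000 89.2500; 89.2500 46.2500]
BᵀPA = [164.2500 -55.1250; 79.5000 -26.7500]
K = S⁻¹·BᵀPA = [0.7593 -0.2456; 0.2537 -0.1045]
A−BK = [-0.2148 0.5543; -1.5169 4.4233]
AᵀP(A−BK) = [1.3678 -0.4828; -0.4828 0.2302]
P' = Q + AᵀP(A−BK) = [10.6178 -1.4828; -1.4828 4.2302]
tr(P') = 14.8480

0.7593 -0.2456 0.2537 -0.1045


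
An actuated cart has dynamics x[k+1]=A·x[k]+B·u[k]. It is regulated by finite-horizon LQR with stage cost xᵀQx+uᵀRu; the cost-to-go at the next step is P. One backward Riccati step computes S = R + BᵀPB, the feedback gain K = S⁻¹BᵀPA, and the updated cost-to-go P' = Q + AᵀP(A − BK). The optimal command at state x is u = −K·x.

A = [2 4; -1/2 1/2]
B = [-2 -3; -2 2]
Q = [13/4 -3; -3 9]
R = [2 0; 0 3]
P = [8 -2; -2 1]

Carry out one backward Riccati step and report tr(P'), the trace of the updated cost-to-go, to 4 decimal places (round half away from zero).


16.1524

BᵀP = [-12.0000 2.0000; -28.0000 8.0000]
S = R + BᵀPB = [2 0; 0 3] + [20.0000 40.0000; 40.0000 100.0000] = [22.0000 40.0000; 40.0000 103.0000]
BᵀPA = [-25.0000 -47.0000; -60.0000 -108.0000]
K = S⁻¹·BᵀPA = [-0.2628 -0.7823; -0.4805 -0.7447]
A−BK = [0.0330 0.2012; -0.0646 0.4249]
AᵀP(A−BK) = [0.8521 1.5083; 1.5083 3.0503]
P' = Q + AᵀP(A−BK) = [4.1021 -1.4917; -1.4917 12.0503]
tr(P') = 16.1524


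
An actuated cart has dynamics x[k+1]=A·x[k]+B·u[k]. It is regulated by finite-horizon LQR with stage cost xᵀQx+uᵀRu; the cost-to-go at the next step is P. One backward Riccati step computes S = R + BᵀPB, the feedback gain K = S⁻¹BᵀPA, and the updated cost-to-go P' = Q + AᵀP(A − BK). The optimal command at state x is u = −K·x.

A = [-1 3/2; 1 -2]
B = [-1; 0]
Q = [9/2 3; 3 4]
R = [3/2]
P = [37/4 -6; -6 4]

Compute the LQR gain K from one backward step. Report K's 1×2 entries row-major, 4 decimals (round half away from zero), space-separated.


BᵀP = [-9.2500 6.0000]
S = R + BᵀPB = [3/2] + [9.2500] = [10.7500]
BᵀPA = [15.2500 -25.8750]
K = S⁻¹·BᵀPA = [1.4186 -2.4070]
A−BK = [0.4186 -0.9070; 1.0000 -2.0000]
AᵀP(A−BK) = [3.6163 -6.1686; -6.1686 10.5320]
P' = Q + AᵀP(A−BK) = [8.1163 -3.1686; -3.1686 14.5320]
tr(P') = 22.6483

1.4186 -2.4070


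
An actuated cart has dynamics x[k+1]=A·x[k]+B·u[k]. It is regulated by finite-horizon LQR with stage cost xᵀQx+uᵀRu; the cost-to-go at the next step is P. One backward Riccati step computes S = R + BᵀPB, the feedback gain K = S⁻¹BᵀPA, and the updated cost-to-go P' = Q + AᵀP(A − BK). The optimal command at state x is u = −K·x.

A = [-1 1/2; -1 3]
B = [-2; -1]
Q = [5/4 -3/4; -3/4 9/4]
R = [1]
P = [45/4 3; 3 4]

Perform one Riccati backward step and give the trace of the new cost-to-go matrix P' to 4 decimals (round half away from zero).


22.7591

BᵀP = [-25.5000 -10.0000]
S = R + BᵀPB = [1] + [61.0000] = [62.0000]
BᵀPA = [35.5000 -42.7500]
K = S⁻¹·BᵀPA = [0.5726 -0.6895]
A−BK = [0.1452 -0.8790; -0.4274 2.3105]
AᵀP(A−BK) = [0.9234 -3.6472; -3.6472 18.3357]
P' = Q + AᵀP(A−BK) = [2.1734 -4.3972; -4.3972 20.5857]
tr(P') = 22.7591


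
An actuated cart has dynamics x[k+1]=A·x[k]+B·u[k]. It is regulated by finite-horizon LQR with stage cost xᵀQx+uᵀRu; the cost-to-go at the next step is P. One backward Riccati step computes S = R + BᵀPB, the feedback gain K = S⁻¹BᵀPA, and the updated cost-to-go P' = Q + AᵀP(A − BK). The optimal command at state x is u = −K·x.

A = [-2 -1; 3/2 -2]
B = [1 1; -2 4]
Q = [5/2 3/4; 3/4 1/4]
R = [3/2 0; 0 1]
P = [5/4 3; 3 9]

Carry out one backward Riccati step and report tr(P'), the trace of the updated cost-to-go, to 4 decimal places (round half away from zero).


BᵀP = [-4.7500 -15.0000; 13.2500 39.0000]
S = R + BᵀPB = [3/2 0; 0 1] + [25.2500 -64.7500; -64.7500 169.2500] = [26.7500 -64.7500; -64.7500 170.2500]
BᵀPA = [-13.0000 34.7500; 32.0000 -91.2500]
K = S⁻¹·BᵀPA = [-0.3906 0.0214; 0.0394 -0.5278]
A−BK = [-1.6488 -0.4936; 0.5612 0.1542]
AᵀP(A−BK) = [0.9113 0.1690; 0.1690 0.3412]
P' = Q + AᵀP(A−BK) = [3.4113 0.9190; 0.9190 0.5912]
tr(P') = 4.0024

4.0024


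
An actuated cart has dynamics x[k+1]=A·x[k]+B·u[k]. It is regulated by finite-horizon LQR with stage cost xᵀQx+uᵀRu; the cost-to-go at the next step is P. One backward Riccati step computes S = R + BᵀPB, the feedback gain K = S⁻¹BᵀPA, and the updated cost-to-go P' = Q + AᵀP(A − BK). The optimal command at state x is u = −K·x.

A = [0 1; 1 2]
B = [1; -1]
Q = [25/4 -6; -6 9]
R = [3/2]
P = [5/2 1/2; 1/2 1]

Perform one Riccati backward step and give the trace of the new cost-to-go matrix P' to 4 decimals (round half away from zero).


BᵀP = [2.0000 -0.5000]
S = R + BᵀPB = [3/2] + [2.5000] = [4.0000]
BᵀPA = [-0.5000 1.0000]
K = S⁻¹·BᵀPA = [-0.1250 0.2500]
A−BK = [0.1250 0.7500; 0.8750 2.2500]
AᵀP(A−BK) = [0.9375 2.6250; 2.6250 8.2500]
P' = Q + AᵀP(A−BK) = [7.1875 -3.3750; -3.3750 17.2500]
tr(P') = 24.4375

24.4375


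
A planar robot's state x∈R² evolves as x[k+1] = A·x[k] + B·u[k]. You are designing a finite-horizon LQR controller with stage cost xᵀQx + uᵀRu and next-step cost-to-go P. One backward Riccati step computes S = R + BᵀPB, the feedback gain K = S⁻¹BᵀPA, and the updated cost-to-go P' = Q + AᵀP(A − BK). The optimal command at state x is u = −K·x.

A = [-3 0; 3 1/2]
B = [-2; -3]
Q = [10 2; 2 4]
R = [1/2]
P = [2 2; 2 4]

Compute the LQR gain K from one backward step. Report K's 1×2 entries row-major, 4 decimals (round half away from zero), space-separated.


-0.2628 -0.1168

BᵀP = [-10.0000 -16.0000]
S = R + BᵀPB = [1/2] + [68.0000] = [68.5000]
BᵀPA = [-18.0000 -8.0000]
K = S⁻¹·BᵀPA = [-0.2628 -0.1168]
A−BK = [-3.5255 -0.2336; 2.2117 0.1496]
AᵀP(A−BK) = [13.2701 0.8978; 0.8978 0.0657]
P' = Q + AᵀP(A−BK) = [23.2701 2.8978; 2.8978 4.0657]
tr(P') = 27.3358


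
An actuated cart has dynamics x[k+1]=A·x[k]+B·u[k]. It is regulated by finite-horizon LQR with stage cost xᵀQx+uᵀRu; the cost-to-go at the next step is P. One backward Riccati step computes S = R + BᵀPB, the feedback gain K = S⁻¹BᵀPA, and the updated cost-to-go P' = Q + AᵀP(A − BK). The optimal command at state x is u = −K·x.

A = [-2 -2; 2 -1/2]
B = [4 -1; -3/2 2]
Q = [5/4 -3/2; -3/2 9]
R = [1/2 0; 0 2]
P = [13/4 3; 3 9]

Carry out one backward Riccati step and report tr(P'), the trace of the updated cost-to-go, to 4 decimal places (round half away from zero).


BᵀP = [8.5000 -1.5000; 2.7500 15.0000]
S = R + BᵀPB = [1/2 0; 0 2] + [36.2500 -11.5000; -11.5000 27.2500] = [36.7500 -11.5000; -11.5000 29.2500]
BᵀPA = [-20.0000 -16.2500; 24.5000 -13.0000]
K = S⁻¹·BᵀPA = [-0.3217 -0.6628; 0.7111 -0.7050]
A−BK = [-0.0021 -0.0538; 0.0952 -0.0841]
AᵀP(A−BK) = [1.1435 -0.9827; -0.9827 1.3141]
P' = Q + AᵀP(A−BK) = [2.3935 -2.4827; -2.4827 10.3141]
tr(P') = 12.7076

12.7076


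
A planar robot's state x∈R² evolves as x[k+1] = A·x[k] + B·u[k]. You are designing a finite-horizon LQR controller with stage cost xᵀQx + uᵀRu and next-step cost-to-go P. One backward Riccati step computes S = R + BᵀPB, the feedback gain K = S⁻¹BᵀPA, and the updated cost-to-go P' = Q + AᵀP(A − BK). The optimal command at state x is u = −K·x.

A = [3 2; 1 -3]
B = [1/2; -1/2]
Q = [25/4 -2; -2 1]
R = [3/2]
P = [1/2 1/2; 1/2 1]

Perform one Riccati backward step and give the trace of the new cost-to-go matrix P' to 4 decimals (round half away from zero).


BᵀP = [0.0000 -0.2500]
S = R + BᵀPB = [3/2] + [0.1250] = [1.6250]
BᵀPA = [-0.2500 0.7500]
K = S⁻¹·BᵀPA = [-0.1538 0.4615]
A−BK = [3.0769 1.7692; 0.9231 -2.7692]
AᵀP(A−BK) = [8.4615 -3.3846; -3.3846 4.6538]
P' = Q + AᵀP(A−BK) = [14.7115 -5.3846; -5.3846 5.6538]
tr(P') = 20.3654

20.3654


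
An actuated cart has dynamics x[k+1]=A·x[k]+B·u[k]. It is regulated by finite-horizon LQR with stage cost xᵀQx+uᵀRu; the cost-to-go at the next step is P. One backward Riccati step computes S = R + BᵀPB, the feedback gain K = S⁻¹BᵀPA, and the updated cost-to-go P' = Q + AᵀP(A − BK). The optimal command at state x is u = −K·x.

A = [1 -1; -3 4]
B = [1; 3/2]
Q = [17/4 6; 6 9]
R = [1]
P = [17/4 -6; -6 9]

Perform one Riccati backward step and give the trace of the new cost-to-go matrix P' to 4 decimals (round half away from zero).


70.7333

BᵀP = [-4.7500 7.5000]
S = R + BᵀPB = [1] + [6.5000] = [7.5000]
BᵀPA = [-27.2500 34.7500]
K = S⁻¹·BᵀPA = [-3.6333 4.6333]
A−BK = [4.6333 -5.6333; 2.4500 -2.9500]
AᵀP(A−BK) = [22.2417 -27.9917; -27.9917 35.2417]
P' = Q + AᵀP(A−BK) = [26.4917 -21.9917; -21.9917 44.2417]
tr(P') = 70.7333


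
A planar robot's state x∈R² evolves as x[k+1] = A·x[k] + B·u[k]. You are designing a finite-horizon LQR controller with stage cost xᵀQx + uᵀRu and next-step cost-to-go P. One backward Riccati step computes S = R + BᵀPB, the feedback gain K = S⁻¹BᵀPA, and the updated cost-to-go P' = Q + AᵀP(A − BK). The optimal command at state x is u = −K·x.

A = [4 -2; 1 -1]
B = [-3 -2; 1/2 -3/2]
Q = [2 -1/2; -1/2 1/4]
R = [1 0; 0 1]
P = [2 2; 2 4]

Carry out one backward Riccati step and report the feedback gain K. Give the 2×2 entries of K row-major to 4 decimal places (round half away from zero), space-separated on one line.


BᵀP = [-5.0000 -4.0000; -7.0000 -10.0000]
S = R + BᵀPB = [1 0; 0 1] + [13.0000 16.0000; 16.0000 29.0000] = [14.0000 16.0000; 16.0000 30.0000]
BᵀPA = [-24.0000 14.0000; -38.0000 24.0000]
K = S⁻¹·BᵀPA = [-0.6829 0.2195; -0.9024 0.6829]
A−BK = [0.1463 0.0244; -0.0122 -0.0854]
AᵀP(A−BK) = [1.3171 -0.7805; -0.7805 0.5366]
P' = Q + AᵀP(A−BK) = [3.3171 -1.2805; -1.2805 0.7866]
tr(P') = 4.1037

-0.6829 0.2195 -0.9024 0.6829


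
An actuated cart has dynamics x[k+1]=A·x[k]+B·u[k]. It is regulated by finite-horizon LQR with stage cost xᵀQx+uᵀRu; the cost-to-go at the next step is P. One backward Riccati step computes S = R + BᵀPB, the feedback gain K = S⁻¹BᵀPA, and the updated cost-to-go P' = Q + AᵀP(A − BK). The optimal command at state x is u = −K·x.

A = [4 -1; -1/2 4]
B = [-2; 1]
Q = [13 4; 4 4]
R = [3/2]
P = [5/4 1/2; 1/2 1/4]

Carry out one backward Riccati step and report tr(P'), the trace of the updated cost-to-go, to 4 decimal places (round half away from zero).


23.8618

BᵀP = [-2.0000 -0.7500]
S = R + BᵀPB = [3/2] + [3.2500] = [4.7500]
BᵀPA = [-7.6250 -1.0000]
K = S⁻¹·BᵀPA = [-1.6053 -0.2105]
A−BK = [0.7895 -1.4211; 1.1053 4.2105]
AᵀP(A−BK) = [5.8224 1.1447; 1.1447 1.0395]
P' = Q + AᵀP(A−BK) = [18.8224 5.1447; 5.1447 5.0395]
tr(P') = 23.8618


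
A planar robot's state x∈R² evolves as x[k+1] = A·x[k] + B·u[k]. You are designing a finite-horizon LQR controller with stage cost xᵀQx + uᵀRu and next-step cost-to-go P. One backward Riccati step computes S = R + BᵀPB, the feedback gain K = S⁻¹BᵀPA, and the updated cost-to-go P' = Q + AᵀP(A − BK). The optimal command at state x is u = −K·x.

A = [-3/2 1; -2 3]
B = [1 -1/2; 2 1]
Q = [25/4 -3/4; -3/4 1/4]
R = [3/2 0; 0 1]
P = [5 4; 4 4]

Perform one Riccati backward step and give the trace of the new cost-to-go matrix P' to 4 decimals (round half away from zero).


11.0654

BᵀP = [13.0000 12.0000; 1.5000 2.0000]
S = R + BᵀPB = [3/2 0; 0 1] + [37.0000 5.5000; 5.5000 1.2500] = [38.5000 5.5000; 5.5000 2.2500]
BᵀPA = [-43.5000 49.0000; -6.2500 7.5000]
K = S⁻¹·BᵀPA = [-1.1264 1.2239; -0.0244 0.3415]
A−BK = [-0.3858 -0.0532; 0.2772 0.2106]
AᵀP(A−BK) = [2.0998 -2.1242; -2.1242 2.4656]
P' = Q + AᵀP(A−BK) = [8.3498 -2.8742; -2.8742 2.7156]
tr(P') = 11.0654


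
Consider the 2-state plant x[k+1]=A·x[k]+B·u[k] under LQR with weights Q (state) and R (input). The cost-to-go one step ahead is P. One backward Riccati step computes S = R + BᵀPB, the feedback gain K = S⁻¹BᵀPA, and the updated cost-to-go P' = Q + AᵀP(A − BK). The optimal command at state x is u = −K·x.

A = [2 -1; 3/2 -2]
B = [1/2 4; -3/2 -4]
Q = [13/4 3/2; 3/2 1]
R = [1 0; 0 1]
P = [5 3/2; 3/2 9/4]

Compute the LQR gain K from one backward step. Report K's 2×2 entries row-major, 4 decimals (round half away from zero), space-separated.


-2.3377 2.0132 0.7302 -0.4515

BᵀP = [0.2500 -2.6250; 14.0000 -3.0000]
S = R + BᵀPB = [1 0; 0 1] + [4.0625 11.5000; 11.5000 68.0000] = [5.0625 11.5000; 11.5000 69.0000]
BᵀPA = [-3.4375 5.0000; 23.5000 -8.0000]
K = S⁻¹·BᵀPA = [-2.3377 2.0132; 0.7302 -0.4515]
A−BK = [0.2481 -0.2007; 0.9142 -0.7861]
AᵀP(A−BK) = [8.8667 -7.4696; -7.4696 6.3219]
P' = Q + AᵀP(A−BK) = [12.1167 -5.9696; -5.9696 7.3219]
tr(P') = 19.4386


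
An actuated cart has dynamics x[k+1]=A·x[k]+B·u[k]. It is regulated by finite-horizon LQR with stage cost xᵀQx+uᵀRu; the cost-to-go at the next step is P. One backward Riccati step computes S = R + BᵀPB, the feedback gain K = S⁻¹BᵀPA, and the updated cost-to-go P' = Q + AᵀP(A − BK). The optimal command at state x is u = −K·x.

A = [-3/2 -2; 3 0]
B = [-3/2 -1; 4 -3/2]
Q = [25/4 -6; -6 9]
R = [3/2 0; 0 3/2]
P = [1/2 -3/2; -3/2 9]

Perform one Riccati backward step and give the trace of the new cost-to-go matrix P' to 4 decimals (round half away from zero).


BᵀP = [-6.7500 38.2500; 1.7500 -12.0000]
S = R + BᵀPB = [3/2 0; 0 3/2] + [163.1250 -50.6250; -50.6250 16.2500] = [164.6250 -50.6250; -50.6250 17.7500]
BᵀPA = [124.8750 13.5000; -38.6250 -3.5000]
K = S⁻¹·BᵀPA = [0.7270 0.1738; -0.1026 0.2986]
A−BK = [-0.5121 -1.4407; -0.0619 -0.2474]
AᵀP(A−BK) = [0.8791 0.3265; 0.3265 0.6984]
P' = Q + AᵀP(A−BK) = [7.1291 -5.6735; -5.6735 9.6984]
tr(P') = 16.8275

16.8275


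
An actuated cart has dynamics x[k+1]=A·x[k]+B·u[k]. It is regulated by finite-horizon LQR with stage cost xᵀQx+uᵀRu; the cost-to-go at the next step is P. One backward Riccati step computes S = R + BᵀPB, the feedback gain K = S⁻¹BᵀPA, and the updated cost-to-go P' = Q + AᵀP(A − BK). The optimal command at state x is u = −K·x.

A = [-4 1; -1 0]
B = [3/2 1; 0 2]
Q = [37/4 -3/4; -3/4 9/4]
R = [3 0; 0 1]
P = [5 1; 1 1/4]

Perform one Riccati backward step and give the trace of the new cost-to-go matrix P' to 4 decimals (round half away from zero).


18.3831

BᵀP = [7.5000 1.5000; 7.0000 1.5000]
S = R + BᵀPB = [3 0; 0 1] + [11.2500 10.5000; 10.5000 10.0000] = [14.2500 10.5000; 10.5000 11.0000]
BᵀPA = [-31.5000 7.5000; -29.5000 7.0000]
K = S⁻¹·BᵀPA = [-0.7903 0.1935; -1.9274 0.4516]
A−BK = [-0.8871 0.2581; 2.8548 -0.9032]
AᵀP(A−BK) = [6.4960 -1.5806; -1.5806 0.3871]
P' = Q + AᵀP(A−BK) = [15.7460 -2.3306; -2.3306 2.6371]
tr(P') = 18.3831


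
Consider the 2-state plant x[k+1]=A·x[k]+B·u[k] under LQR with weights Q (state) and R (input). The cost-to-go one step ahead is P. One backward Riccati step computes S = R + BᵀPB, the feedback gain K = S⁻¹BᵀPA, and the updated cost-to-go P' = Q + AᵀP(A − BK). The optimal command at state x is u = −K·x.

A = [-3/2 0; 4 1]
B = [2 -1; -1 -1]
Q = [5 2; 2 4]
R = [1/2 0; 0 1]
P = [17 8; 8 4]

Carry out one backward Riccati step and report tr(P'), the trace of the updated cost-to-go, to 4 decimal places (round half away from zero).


11.6592

BᵀP = [26.0000 12.0000; -25.0000 -12.0000]
S = R + BᵀPB = [1/2 0; 0 1] + [40.0000 -38.0000; -38.0000 37.0000] = [40.5000 -38.0000; -38.0000 38.0000]
BᵀPA = [9.0000 12.0000; -10.5000 -12.0000]
K = S⁻¹·BᵀPA = [-0.6000 0.0000; -0.8763 -0.3158]
A−BK = [-1.1763 -0.3158; 2.5237 0.6842]
AᵀP(A−BK) = [2.4487 0.6842; 0.6842 0.2105]
P' = Q + AᵀP(A−BK) = [7.4487 2.6842; 2.6842 4.2105]
tr(P') = 11.6592


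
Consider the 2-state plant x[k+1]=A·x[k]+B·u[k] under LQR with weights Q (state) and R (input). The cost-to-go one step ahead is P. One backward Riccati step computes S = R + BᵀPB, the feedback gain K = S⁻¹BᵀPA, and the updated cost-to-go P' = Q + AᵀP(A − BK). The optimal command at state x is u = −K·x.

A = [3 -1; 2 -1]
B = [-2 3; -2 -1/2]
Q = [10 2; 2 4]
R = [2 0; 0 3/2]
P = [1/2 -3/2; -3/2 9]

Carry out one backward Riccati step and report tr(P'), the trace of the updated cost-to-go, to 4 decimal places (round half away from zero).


16.3391

BᵀP = [2.0000 -15.0000; 2.2500 -9.0000]
S = R + BᵀPB = [2 0; 0 3/2] + [26.0000 13.5000; 13.5000 11.2500] = [28.0000 13.5000; 13.5000 12.7500]
BᵀPA = [-24.0000 13.0000; -11.2500 6.7500]
K = S⁻¹·BᵀPA = [-0.8820 0.4270; 0.0515 0.0773]
A−BK = [1.0815 -0.3777; 0.2618 -0.1073]
AᵀP(A−BK) = [1.9120 -0.8820; -0.8820 0.4270]
P' = Q + AᵀP(A−BK) = [11.9120 1.1180; 1.1180 4.4270]
tr(P') = 16.3391


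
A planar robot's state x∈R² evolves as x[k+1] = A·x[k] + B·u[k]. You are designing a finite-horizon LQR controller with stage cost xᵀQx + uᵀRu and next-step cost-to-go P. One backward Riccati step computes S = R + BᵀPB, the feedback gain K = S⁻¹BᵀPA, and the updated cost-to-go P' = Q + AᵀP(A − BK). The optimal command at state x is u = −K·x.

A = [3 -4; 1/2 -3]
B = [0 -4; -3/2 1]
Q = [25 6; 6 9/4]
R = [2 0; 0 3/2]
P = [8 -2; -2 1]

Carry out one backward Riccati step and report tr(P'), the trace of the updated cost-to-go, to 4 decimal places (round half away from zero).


34.1788

BᵀP = [3.0000 -1.5000; -34.0000 9.0000]
S = R + BᵀPB = [2 0; 0 3/2] + [2.2500 -13.5000; -13.5000 145.0000] = [4.2500 -13.5000; -13.5000 146.5000]
BᵀPA = [8.2500 -7.5000; -97.5000 109.0000]
K = S⁻¹·BᵀPA = [-0.2444 0.8464; -0.6880 0.8220]
A−BK = [0.2478 -0.7119; 0.8215 -2.5524]
AᵀP(A−BK) = [1.1814 -2.3355; -2.3355 5.7474]
P' = Q + AᵀP(A−BK) = [26.1814 3.6645; 3.6645 7.9974]
tr(P') = 34.1788


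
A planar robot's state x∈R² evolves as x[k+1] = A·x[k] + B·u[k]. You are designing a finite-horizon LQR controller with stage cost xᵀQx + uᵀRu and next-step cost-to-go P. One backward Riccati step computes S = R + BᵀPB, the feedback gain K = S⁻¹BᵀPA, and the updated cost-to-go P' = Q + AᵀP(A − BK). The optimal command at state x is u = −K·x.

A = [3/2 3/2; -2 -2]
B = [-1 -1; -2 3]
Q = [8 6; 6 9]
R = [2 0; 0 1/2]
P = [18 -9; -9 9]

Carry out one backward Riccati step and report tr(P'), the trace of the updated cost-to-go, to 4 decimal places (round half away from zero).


18.8415

BᵀP = [0.0000 -9.0000; -45.0000 36.0000]
S = R + BᵀPB = [2 0; 0 1/2] + [18.0000 -27.0000; -27.0000 153.0000] = [20.0000 -27.0000; -27.0000 153.5000]
BᵀPA = [18.0000 18.0000; -139.5000 -139.5000]
K = S⁻¹·BᵀPA = [-0.4287 -0.4287; -0.9842 -0.9842]
A−BK = [0.0871 0.0871; 0.0953 0.0953]
AᵀP(A−BK) = [0.9208 0.9208; 0.9208 0.9208]
P' = Q + AᵀP(A−BK) = [8.9208 6.9208; 6.9208 9.9208]
tr(P') = 18.8415


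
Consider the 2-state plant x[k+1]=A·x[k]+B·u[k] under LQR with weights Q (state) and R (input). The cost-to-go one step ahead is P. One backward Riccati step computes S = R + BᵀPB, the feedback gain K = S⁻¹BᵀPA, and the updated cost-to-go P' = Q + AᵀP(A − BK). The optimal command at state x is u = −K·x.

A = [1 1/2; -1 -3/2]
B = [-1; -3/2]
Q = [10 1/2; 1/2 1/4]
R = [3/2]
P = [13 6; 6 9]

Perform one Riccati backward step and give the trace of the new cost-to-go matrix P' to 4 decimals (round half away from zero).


BᵀP = [-22.0000 -19.5000]
S = R + BᵀPB = [3/2] + [51.2500] = [52.7500]
BᵀPA = [-2.5000 18.2500]
K = S⁻¹·BᵀPA = [-0.0474 0.3460]
A−BK = [0.9526 0.8460; -1.0711 -0.9810]
AᵀP(A−BK) = [9.8815 8.8649; 8.8649 8.1860]
P' = Q + AᵀP(A−BK) = [19.8815 9.3649; 9.3649 8.4360]
tr(P') = 28.3175

28.3175


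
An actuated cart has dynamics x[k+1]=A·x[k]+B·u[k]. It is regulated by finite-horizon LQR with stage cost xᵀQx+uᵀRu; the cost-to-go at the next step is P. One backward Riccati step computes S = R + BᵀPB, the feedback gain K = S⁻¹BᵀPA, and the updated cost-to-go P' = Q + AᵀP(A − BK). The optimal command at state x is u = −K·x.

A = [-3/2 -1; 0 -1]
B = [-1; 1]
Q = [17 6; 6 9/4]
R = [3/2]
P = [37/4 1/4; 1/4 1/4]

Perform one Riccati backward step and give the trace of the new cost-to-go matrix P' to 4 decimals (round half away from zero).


BᵀP = [-9.0000 0.0000]
S = R + BᵀPB = [3/2] + [9.0000] = [10.5000]
BᵀPA = [13.5000 9.0000]
K = S⁻¹·BᵀPA = [1.2857 0.8571]
A−BK = [-0.2143 -0.1429; -1.2857 -1.8571]
AᵀP(A−BK) = [3.4554 2.6786; 2.6786 2.2857]
P' = Q + AᵀP(A−BK) = [20.4554 8.6786; 8.6786 4.5357]
tr(P') = 24.9911

24.9911


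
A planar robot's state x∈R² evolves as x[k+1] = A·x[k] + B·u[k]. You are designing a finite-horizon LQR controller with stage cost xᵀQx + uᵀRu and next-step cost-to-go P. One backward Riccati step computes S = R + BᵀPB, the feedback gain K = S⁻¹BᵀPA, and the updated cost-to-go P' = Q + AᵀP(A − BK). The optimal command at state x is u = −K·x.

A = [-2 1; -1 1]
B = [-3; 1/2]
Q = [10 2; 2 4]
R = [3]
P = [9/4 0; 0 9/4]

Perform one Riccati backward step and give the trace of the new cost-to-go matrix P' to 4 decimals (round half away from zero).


21.9902

BᵀP = [-6.7500 1.1250]
S = R + BᵀPB = [3] + [20.8125] = [23.8125]
BᵀPA = [12.3750 -5.6250]
K = S⁻¹·BᵀPA = [0.5197 -0.2362]
A−BK = [-0.4409 0.2913; -1.2598 1.1181]
AᵀP(A−BK) = [4.8189 -3.8268; -3.8268 3.1713]
P' = Q + AᵀP(A−BK) = [14.8189 -1.8268; -1.8268 7.1713]
tr(P') = 21.9902


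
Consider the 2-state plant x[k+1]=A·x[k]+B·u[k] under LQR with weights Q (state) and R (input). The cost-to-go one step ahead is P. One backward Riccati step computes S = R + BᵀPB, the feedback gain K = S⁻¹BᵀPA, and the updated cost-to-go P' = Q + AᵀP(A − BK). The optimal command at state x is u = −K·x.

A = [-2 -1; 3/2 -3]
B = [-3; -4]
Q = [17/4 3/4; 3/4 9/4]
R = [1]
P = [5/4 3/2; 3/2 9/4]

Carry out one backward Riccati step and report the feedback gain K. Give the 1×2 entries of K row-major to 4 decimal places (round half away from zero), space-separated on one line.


-0.0089 0.5964

BᵀP = [-9.7500 -13.5000]
S = R + BᵀPB = [1] + [83.2500] = [84.2500]
BᵀPA = [-0.7500 50.2500]
K = S⁻¹·BᵀPA = [-0.0089 0.5964]
A−BK = [-2.0267 0.7893; 1.4644 -0.6142]
AᵀP(A−BK) = [1.0558 -0.4277; -0.4277 0.5289]
P' = Q + AᵀP(A−BK) = [5.3058 0.3223; 0.3223 2.7789]
tr(P') = 8.0848


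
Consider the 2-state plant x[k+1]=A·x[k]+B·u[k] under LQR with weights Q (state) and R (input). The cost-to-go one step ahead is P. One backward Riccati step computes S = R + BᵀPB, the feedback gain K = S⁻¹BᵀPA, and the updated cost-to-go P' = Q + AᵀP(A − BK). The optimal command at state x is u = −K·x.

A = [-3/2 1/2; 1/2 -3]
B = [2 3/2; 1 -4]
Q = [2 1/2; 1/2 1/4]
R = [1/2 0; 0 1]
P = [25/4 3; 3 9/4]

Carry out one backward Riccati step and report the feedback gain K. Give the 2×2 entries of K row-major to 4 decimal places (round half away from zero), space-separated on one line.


-0.5393 -0.2725 -0.2370 0.6328

BᵀP = [15.5000 8.2500; -2.6250 -4.5000]
S = R + BᵀPB = [1/2 0; 0 1] + [39.2500 -9.7500; -9.7500 14.0625] = [39.7500 -9.7500; -9.7500 15.0625]
BᵀPA = [-19.1250 -17.0000; 1.6875 12.1875]
K = S⁻¹·BᵀPA = [-0.5393 -0.2725; -0.2370 0.6328]
A−BK = [-0.0659 0.0958; 0.0911 -0.1965]
AᵀP(A−BK) = [0.2114 -0.0912; -0.0912 0.4688]
P' = Q + AᵀP(A−BK) = [2.2114 0.4088; 0.4088 0.7188]
tr(P') = 2.9302


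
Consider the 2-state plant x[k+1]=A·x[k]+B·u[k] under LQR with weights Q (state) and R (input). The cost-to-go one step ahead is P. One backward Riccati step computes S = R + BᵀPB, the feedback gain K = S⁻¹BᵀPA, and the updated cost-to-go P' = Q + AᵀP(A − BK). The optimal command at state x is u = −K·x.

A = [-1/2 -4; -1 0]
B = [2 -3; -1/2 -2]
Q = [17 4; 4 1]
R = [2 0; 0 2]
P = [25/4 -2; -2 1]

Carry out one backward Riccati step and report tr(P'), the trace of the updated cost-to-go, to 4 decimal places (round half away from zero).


21.6887

BᵀP = [13.5000 -4.5000; -14.7500 4.0000]
S = R + BᵀPB = [2 0; 0 2] + [29.2500 -31.5000; -31.5000 36.2500] = [31.2500 -31.5000; -31.5000 38.2500]
BᵀPA = [-2.2500 -54.0000; 3.3750 59.0000]
K = S⁻¹·BᵀPA = [0.0997 -1.0194; 0.1704 0.7030]
A−BK = [-0.1884 0.1477; -0.6094 0.8963]
AᵀP(A−BK) = [0.2119 -0.1662; -0.1662 3.4768]
P' = Q + AᵀP(A−BK) = [17.2119 3.8338; 3.8338 4.4768]
tr(P') = 21.6887


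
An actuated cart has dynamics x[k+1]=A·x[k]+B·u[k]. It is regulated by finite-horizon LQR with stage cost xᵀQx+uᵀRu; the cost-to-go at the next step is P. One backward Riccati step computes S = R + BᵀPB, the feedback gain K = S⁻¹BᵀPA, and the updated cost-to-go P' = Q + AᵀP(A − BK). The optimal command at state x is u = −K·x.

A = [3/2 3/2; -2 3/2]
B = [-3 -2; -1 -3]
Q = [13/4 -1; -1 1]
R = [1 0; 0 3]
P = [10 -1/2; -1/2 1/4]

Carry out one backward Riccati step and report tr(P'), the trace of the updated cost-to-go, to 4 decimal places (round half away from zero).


BᵀP = [-29.5000 1.2500; -18.5000 0.2500]
S = R + BᵀPB = [1 0; 0 3] + [87.2500 55.2500; 55.2500 36.2500] = [88.2500 55.2500; 55.2500 39.2500]
BᵀPA = [-46.7500 -42.3750; -28.2500 -27.3750]
K = S⁻¹·BᵀPA = [-0.6666 -0.3666; 0.2185 -0.1815]
A−BK = [-0.0626 0.0374; -2.0109 0.5891]
AᵀP(A−BK) = [1.5119 -0.1381; -0.1381 0.3119]
P' = Q + AᵀP(A−BK) = [4.7619 -1.1381; -1.1381 1.3119]
tr(P') = 6.0737

6.0737
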